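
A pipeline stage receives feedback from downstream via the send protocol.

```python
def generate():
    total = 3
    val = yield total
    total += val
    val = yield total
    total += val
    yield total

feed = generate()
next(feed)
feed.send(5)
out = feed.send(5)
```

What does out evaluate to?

Step 1: next() -> yield total=3.
Step 2: send(5) -> val=5, total = 3+5 = 8, yield 8.
Step 3: send(5) -> val=5, total = 8+5 = 13, yield 13.
Therefore out = 13.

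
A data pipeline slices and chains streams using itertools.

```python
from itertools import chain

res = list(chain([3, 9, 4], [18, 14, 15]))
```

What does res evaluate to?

Step 1: chain() concatenates iterables: [3, 9, 4] + [18, 14, 15].
Therefore res = [3, 9, 4, 18, 14, 15].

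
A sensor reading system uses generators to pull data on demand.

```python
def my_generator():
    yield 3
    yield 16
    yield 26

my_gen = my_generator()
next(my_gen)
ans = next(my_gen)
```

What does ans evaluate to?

Step 1: my_generator() creates a generator.
Step 2: next(my_gen) yields 3 (consumed and discarded).
Step 3: next(my_gen) yields 16, assigned to ans.
Therefore ans = 16.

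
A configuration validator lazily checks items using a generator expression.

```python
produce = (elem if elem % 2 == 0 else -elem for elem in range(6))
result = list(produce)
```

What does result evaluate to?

Step 1: For each elem in range(6), yield elem if even, else -elem:
  elem=0: even, yield 0
  elem=1: odd, yield -1
  elem=2: even, yield 2
  elem=3: odd, yield -3
  elem=4: even, yield 4
  elem=5: odd, yield -5
Therefore result = [0, -1, 2, -3, 4, -5].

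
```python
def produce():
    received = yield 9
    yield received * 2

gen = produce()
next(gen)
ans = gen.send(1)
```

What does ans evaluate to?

Step 1: next(gen) advances to first yield, producing 9.
Step 2: send(1) resumes, received = 1.
Step 3: yield received * 2 = 1 * 2 = 2.
Therefore ans = 2.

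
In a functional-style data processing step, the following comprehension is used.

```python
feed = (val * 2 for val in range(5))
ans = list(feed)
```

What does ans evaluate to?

Step 1: For each val in range(5), compute val*2:
  val=0: 0*2 = 0
  val=1: 1*2 = 2
  val=2: 2*2 = 4
  val=3: 3*2 = 6
  val=4: 4*2 = 8
Therefore ans = [0, 2, 4, 6, 8].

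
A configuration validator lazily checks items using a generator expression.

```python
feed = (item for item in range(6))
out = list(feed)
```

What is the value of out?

Step 1: Generator expression iterates range(6): [0, 1, 2, 3, 4, 5].
Step 2: list() collects all values.
Therefore out = [0, 1, 2, 3, 4, 5].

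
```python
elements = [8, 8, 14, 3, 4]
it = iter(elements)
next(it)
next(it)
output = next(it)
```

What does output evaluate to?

Step 1: Create iterator over [8, 8, 14, 3, 4].
Step 2: next() consumes 8.
Step 3: next() consumes 8.
Step 4: next() returns 14.
Therefore output = 14.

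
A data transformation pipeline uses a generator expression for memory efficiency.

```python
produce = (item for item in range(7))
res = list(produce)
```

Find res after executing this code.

Step 1: Generator expression iterates range(7): [0, 1, 2, 3, 4, 5, 6].
Step 2: list() collects all values.
Therefore res = [0, 1, 2, 3, 4, 5, 6].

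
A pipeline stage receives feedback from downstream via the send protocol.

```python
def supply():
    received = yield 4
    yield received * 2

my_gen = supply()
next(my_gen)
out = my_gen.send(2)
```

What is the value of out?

Step 1: next(my_gen) advances to first yield, producing 4.
Step 2: send(2) resumes, received = 2.
Step 3: yield received * 2 = 2 * 2 = 4.
Therefore out = 4.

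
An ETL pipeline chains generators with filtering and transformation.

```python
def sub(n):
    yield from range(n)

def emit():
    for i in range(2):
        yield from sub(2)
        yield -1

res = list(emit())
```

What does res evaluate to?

Step 1: For each i in range(2):
  i=0: yield from sub(2) -> [0, 1], then yield -1
  i=1: yield from sub(2) -> [0, 1], then yield -1
Therefore res = [0, 1, -1, 0, 1, -1].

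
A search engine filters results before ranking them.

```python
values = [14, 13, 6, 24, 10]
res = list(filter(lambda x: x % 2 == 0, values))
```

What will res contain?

Step 1: Filter elements divisible by 2:
  14 % 2 = 0: kept
  13 % 2 = 1: removed
  6 % 2 = 0: kept
  24 % 2 = 0: kept
  10 % 2 = 0: kept
Therefore res = [14, 6, 24, 10].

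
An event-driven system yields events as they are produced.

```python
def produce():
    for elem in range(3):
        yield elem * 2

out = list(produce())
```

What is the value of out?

Step 1: For each elem in range(3), yield elem * 2:
  elem=0: yield 0 * 2 = 0
  elem=1: yield 1 * 2 = 2
  elem=2: yield 2 * 2 = 4
Therefore out = [0, 2, 4].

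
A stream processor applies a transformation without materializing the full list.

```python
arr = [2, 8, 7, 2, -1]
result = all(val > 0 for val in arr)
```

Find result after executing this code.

Step 1: Check val > 0 for each element in [2, 8, 7, 2, -1]:
  2 > 0: True
  8 > 0: True
  7 > 0: True
  2 > 0: True
  -1 > 0: False
Step 2: all() returns False.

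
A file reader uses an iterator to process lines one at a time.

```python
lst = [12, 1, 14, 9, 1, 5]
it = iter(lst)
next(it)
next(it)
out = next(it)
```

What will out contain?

Step 1: Create iterator over [12, 1, 14, 9, 1, 5].
Step 2: next() consumes 12.
Step 3: next() consumes 1.
Step 4: next() returns 14.
Therefore out = 14.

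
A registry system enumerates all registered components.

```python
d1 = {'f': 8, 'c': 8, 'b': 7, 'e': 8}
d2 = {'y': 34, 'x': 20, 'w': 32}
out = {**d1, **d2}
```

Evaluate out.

Step 1: Merge d1 and d2 (d2 values override on key conflicts).
Step 2: d1 has keys ['f', 'c', 'b', 'e'], d2 has keys ['y', 'x', 'w'].
Therefore out = {'f': 8, 'c': 8, 'b': 7, 'e': 8, 'y': 34, 'x': 20, 'w': 32}.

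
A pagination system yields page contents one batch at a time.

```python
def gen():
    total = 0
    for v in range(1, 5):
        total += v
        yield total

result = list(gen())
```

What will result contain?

Step 1: Generator accumulates running sum:
  v=1: total = 1, yield 1
  v=2: total = 3, yield 3
  v=3: total = 6, yield 6
  v=4: total = 10, yield 10
Therefore result = [1, 3, 6, 10].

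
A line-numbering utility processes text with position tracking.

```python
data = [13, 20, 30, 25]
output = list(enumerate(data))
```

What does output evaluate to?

Step 1: enumerate pairs each element with its index:
  (0, 13)
  (1, 20)
  (2, 30)
  (3, 25)
Therefore output = [(0, 13), (1, 20), (2, 30), (3, 25)].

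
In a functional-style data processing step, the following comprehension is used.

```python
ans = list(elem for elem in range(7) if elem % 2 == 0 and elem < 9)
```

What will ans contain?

Step 1: Filter range(7) where elem % 2 == 0 and elem < 9:
  elem=0: both conditions met, included
  elem=1: excluded (1 % 2 != 0)
  elem=2: both conditions met, included
  elem=3: excluded (3 % 2 != 0)
  elem=4: both conditions met, included
  elem=5: excluded (5 % 2 != 0)
  elem=6: both conditions met, included
Therefore ans = [0, 2, 4, 6].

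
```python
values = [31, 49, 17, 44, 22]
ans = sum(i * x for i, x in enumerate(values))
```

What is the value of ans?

Step 1: Compute i * x for each (i, x) in enumerate([31, 49, 17, 44, 22]):
  i=0, x=31: 0*31 = 0
  i=1, x=49: 1*49 = 49
  i=2, x=17: 2*17 = 34
  i=3, x=44: 3*44 = 132
  i=4, x=22: 4*22 = 88
Step 2: sum = 0 + 49 + 34 + 132 + 88 = 303.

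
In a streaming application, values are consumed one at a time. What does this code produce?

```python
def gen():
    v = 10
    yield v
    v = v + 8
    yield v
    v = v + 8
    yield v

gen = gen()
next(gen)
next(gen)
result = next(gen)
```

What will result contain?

Step 1: Trace through generator execution:
  Yield 1: v starts at 10, yield 10
  Yield 2: v = 10 + 8 = 18, yield 18
  Yield 3: v = 18 + 8 = 26, yield 26
Step 2: First next() gets 10, second next() gets the second value, third next() yields 26.
Therefore result = 26.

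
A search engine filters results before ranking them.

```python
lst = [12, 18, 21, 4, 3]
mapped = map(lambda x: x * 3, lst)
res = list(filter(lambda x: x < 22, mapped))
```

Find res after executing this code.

Step 1: Map x * 3:
  12 -> 36
  18 -> 54
  21 -> 63
  4 -> 12
  3 -> 9
Step 2: Filter for < 22:
  36: removed
  54: removed
  63: removed
  12: kept
  9: kept
Therefore res = [12, 9].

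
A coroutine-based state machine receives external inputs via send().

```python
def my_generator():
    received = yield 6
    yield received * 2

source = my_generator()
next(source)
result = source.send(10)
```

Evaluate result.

Step 1: next(source) advances to first yield, producing 6.
Step 2: send(10) resumes, received = 10.
Step 3: yield received * 2 = 10 * 2 = 20.
Therefore result = 20.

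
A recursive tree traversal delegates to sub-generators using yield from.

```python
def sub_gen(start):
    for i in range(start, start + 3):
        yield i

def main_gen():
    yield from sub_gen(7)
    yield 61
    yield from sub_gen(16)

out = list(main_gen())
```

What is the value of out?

Step 1: main_gen() delegates to sub_gen(7):
  yield 7
  yield 8
  yield 9
Step 2: yield 61
Step 3: Delegates to sub_gen(16):
  yield 16
  yield 17
  yield 18
Therefore out = [7, 8, 9, 61, 16, 17, 18].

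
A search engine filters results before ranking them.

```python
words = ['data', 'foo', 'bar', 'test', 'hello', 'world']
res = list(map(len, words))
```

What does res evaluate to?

Step 1: Map len() to each word:
  'data' -> 4
  'foo' -> 3
  'bar' -> 3
  'test' -> 4
  'hello' -> 5
  'world' -> 5
Therefore res = [4, 3, 3, 4, 5, 5].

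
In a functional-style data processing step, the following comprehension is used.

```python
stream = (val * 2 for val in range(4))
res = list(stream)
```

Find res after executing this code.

Step 1: For each val in range(4), compute val*2:
  val=0: 0*2 = 0
  val=1: 1*2 = 2
  val=2: 2*2 = 4
  val=3: 3*2 = 6
Therefore res = [0, 2, 4, 6].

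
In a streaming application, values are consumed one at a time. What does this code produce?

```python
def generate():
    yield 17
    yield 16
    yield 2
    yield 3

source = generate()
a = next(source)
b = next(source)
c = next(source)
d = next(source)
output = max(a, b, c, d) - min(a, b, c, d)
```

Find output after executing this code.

Step 1: Create generator and consume all values:
  a = next(source) = 17
  b = next(source) = 16
  c = next(source) = 2
  d = next(source) = 3
Step 2: max = 17, min = 2, output = 17 - 2 = 15.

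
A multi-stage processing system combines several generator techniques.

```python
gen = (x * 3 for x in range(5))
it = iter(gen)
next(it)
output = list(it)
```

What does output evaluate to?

Step 1: Generator produces [0, 3, 6, 9, 12].
Step 2: next(it) consumes first element (0).
Step 3: list(it) collects remaining: [3, 6, 9, 12].
Therefore output = [3, 6, 9, 12].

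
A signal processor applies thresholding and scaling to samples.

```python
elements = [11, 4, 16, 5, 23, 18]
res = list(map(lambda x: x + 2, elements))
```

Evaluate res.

Step 1: Apply lambda x: x + 2 to each element:
  11 -> 13
  4 -> 6
  16 -> 18
  5 -> 7
  23 -> 25
  18 -> 20
Therefore res = [13, 6, 18, 7, 25, 20].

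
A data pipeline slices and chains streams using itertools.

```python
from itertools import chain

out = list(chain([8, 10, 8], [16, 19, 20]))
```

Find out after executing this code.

Step 1: chain() concatenates iterables: [8, 10, 8] + [16, 19, 20].
Therefore out = [8, 10, 8, 16, 19, 20].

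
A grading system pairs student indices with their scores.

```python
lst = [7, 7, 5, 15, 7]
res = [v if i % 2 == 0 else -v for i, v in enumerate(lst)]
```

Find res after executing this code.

Step 1: For each (i, v), keep v if i is even, negate if odd:
  i=0 (even): keep 7
  i=1 (odd): negate to -7
  i=2 (even): keep 5
  i=3 (odd): negate to -15
  i=4 (even): keep 7
Therefore res = [7, -7, 5, -15, 7].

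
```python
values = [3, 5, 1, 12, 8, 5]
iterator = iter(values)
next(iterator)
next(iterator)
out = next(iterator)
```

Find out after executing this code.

Step 1: Create iterator over [3, 5, 1, 12, 8, 5].
Step 2: next() consumes 3.
Step 3: next() consumes 5.
Step 4: next() returns 1.
Therefore out = 1.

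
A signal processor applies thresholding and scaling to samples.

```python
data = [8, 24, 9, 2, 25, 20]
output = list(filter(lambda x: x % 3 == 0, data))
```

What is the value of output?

Step 1: Filter elements divisible by 3:
  8 % 3 = 2: removed
  24 % 3 = 0: kept
  9 % 3 = 0: kept
  2 % 3 = 2: removed
  25 % 3 = 1: removed
  20 % 3 = 2: removed
Therefore output = [24, 9].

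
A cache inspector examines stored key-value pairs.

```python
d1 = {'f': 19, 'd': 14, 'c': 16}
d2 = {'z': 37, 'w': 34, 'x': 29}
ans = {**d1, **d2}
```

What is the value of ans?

Step 1: Merge d1 and d2 (d2 values override on key conflicts).
Step 2: d1 has keys ['f', 'd', 'c'], d2 has keys ['z', 'w', 'x'].
Therefore ans = {'f': 19, 'd': 14, 'c': 16, 'z': 37, 'w': 34, 'x': 29}.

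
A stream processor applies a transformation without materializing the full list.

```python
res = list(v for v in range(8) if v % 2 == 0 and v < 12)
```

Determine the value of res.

Step 1: Filter range(8) where v % 2 == 0 and v < 12:
  v=0: both conditions met, included
  v=1: excluded (1 % 2 != 0)
  v=2: both conditions met, included
  v=3: excluded (3 % 2 != 0)
  v=4: both conditions met, included
  v=5: excluded (5 % 2 != 0)
  v=6: both conditions met, included
  v=7: excluded (7 % 2 != 0)
Therefore res = [0, 2, 4, 6].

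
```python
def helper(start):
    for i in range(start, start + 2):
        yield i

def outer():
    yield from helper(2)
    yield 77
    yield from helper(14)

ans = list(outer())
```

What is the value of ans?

Step 1: outer() delegates to helper(2):
  yield 2
  yield 3
Step 2: yield 77
Step 3: Delegates to helper(14):
  yield 14
  yield 15
Therefore ans = [2, 3, 77, 14, 15].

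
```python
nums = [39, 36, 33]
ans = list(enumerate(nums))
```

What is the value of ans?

Step 1: enumerate pairs each element with its index:
  (0, 39)
  (1, 36)
  (2, 33)
Therefore ans = [(0, 39), (1, 36), (2, 33)].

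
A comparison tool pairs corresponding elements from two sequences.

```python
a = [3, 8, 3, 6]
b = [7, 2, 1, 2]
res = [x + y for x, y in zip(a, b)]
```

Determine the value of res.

Step 1: Add corresponding elements:
  3 + 7 = 10
  8 + 2 = 10
  3 + 1 = 4
  6 + 2 = 8
Therefore res = [10, 10, 4, 8].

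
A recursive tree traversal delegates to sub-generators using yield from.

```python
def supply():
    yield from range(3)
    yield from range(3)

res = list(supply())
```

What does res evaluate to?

Step 1: Trace yields in order:
  yield 0
  yield 1
  yield 2
  yield 0
  yield 1
  yield 2
Therefore res = [0, 1, 2, 0, 1, 2].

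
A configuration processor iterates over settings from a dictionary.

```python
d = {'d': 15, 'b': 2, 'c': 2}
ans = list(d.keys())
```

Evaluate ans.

Step 1: d.keys() returns the dictionary keys in insertion order.
Therefore ans = ['d', 'b', 'c'].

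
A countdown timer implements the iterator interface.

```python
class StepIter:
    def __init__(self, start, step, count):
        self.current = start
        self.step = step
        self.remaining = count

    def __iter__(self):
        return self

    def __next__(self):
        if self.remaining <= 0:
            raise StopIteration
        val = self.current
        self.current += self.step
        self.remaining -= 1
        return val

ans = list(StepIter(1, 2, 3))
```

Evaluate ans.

Step 1: StepIter starts at 1, increments by 2, for 3 steps:
  Yield 1, then current += 2
  Yield 3, then current += 2
  Yield 5, then current += 2
Therefore ans = [1, 3, 5].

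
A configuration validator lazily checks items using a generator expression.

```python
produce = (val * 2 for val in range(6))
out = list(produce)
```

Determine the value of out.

Step 1: For each val in range(6), compute val*2:
  val=0: 0*2 = 0
  val=1: 1*2 = 2
  val=2: 2*2 = 4
  val=3: 3*2 = 6
  val=4: 4*2 = 8
  val=5: 5*2 = 10
Therefore out = [0, 2, 4, 6, 8, 10].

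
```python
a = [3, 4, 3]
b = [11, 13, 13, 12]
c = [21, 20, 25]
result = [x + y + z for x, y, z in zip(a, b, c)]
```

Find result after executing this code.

Step 1: zip three lists (truncates to shortest, len=3):
  3 + 11 + 21 = 35
  4 + 13 + 20 = 37
  3 + 13 + 25 = 41
Therefore result = [35, 37, 41].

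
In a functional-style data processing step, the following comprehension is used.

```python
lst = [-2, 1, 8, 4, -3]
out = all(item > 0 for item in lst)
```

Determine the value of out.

Step 1: Check item > 0 for each element in [-2, 1, 8, 4, -3]:
  -2 > 0: False
  1 > 0: True
  8 > 0: True
  4 > 0: True
  -3 > 0: False
Step 2: all() returns False.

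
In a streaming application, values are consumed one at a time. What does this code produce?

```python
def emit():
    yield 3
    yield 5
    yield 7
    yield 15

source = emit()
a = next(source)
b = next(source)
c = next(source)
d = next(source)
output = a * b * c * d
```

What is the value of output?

Step 1: Create generator and consume all values:
  a = next(source) = 3
  b = next(source) = 5
  c = next(source) = 7
  d = next(source) = 15
Step 2: output = 3 * 5 * 7 * 15 = 1575.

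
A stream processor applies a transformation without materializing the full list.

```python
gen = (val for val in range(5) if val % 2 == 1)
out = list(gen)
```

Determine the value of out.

Step 1: Filter range(5) keeping only odd values:
  val=0: even, excluded
  val=1: odd, included
  val=2: even, excluded
  val=3: odd, included
  val=4: even, excluded
Therefore out = [1, 3].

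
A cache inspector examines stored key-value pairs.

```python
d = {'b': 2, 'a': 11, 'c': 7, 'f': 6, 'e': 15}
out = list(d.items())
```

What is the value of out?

Step 1: d.items() returns (key, value) pairs in insertion order.
Therefore out = [('b', 2), ('a', 11), ('c', 7), ('f', 6), ('e', 15)].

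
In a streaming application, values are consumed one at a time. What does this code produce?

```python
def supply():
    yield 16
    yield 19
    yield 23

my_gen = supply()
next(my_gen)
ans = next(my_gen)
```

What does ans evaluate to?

Step 1: supply() creates a generator.
Step 2: next(my_gen) yields 16 (consumed and discarded).
Step 3: next(my_gen) yields 19, assigned to ans.
Therefore ans = 19.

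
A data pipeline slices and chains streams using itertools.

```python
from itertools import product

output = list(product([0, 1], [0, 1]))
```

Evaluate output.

Step 1: product([0, 1], [0, 1]) gives all pairs:
  (0, 0)
  (0, 1)
  (1, 0)
  (1, 1)
Therefore output = [(0, 0), (0, 1), (1, 0), (1, 1)].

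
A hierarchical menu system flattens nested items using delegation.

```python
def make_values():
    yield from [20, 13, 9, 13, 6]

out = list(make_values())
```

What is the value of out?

Step 1: yield from delegates to the iterable, yielding each element.
Step 2: Collected values: [20, 13, 9, 13, 6].
Therefore out = [20, 13, 9, 13, 6].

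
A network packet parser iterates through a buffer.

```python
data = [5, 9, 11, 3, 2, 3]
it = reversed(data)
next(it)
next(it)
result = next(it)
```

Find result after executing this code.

Step 1: reversed([5, 9, 11, 3, 2, 3]) gives iterator: [3, 2, 3, 11, 9, 5].
Step 2: First next() = 3, second next() = 2.
Step 3: Third next() = 3.
Therefore result = 3.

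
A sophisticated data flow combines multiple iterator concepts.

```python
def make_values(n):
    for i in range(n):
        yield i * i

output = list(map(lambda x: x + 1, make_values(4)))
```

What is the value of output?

Step 1: make_values(4) yields squares: [0, 1, 4, 9].
Step 2: map adds 1 to each: [1, 2, 5, 10].
Therefore output = [1, 2, 5, 10].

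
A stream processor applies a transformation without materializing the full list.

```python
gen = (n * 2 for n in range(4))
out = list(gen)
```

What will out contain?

Step 1: For each n in range(4), compute n*2:
  n=0: 0*2 = 0
  n=1: 1*2 = 2
  n=2: 2*2 = 4
  n=3: 3*2 = 6
Therefore out = [0, 2, 4, 6].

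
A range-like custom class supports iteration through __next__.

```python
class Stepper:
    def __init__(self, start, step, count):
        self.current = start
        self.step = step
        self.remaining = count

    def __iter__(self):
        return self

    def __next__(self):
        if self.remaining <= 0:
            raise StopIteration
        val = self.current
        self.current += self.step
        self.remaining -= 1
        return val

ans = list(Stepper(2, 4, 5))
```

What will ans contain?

Step 1: Stepper starts at 2, increments by 4, for 5 steps:
  Yield 2, then current += 4
  Yield 6, then current += 4
  Yield 10, then current += 4
  Yield 14, then current += 4
  Yield 18, then current += 4
Therefore ans = [2, 6, 10, 14, 18].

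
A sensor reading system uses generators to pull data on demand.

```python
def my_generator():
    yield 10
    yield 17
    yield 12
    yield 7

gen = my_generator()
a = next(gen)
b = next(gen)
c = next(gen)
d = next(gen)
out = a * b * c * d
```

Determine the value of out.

Step 1: Create generator and consume all values:
  a = next(gen) = 10
  b = next(gen) = 17
  c = next(gen) = 12
  d = next(gen) = 7
Step 2: out = 10 * 17 * 12 * 7 = 14280.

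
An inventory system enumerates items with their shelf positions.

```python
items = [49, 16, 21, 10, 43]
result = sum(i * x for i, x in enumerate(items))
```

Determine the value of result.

Step 1: Compute i * x for each (i, x) in enumerate([49, 16, 21, 10, 43]):
  i=0, x=49: 0*49 = 0
  i=1, x=16: 1*16 = 16
  i=2, x=21: 2*21 = 42
  i=3, x=10: 3*10 = 30
  i=4, x=43: 4*43 = 172
Step 2: sum = 0 + 16 + 42 + 30 + 172 = 260.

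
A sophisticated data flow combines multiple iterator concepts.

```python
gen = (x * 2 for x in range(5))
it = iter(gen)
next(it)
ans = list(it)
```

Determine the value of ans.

Step 1: Generator produces [0, 2, 4, 6, 8].
Step 2: next(it) consumes first element (0).
Step 3: list(it) collects remaining: [2, 4, 6, 8].
Therefore ans = [2, 4, 6, 8].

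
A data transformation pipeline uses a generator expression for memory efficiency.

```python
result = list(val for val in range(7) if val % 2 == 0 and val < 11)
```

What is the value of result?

Step 1: Filter range(7) where val % 2 == 0 and val < 11:
  val=0: both conditions met, included
  val=1: excluded (1 % 2 != 0)
  val=2: both conditions met, included
  val=3: excluded (3 % 2 != 0)
  val=4: both conditions met, included
  val=5: excluded (5 % 2 != 0)
  val=6: both conditions met, included
Therefore result = [0, 2, 4, 6].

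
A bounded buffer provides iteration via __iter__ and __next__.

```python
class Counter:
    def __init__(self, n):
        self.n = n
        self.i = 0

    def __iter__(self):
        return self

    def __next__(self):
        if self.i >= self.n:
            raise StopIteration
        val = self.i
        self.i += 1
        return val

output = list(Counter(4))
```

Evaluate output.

Step 1: Counter(4) creates an iterator counting 0 to 3.
Step 2: list() consumes all values: [0, 1, 2, 3].
Therefore output = [0, 1, 2, 3].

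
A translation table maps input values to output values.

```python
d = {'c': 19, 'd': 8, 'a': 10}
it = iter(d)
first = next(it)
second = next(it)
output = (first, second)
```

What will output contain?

Step 1: iter(d) iterates over keys: ['c', 'd', 'a'].
Step 2: first = next(it) = 'c', second = next(it) = 'd'.
Therefore output = ('c', 'd').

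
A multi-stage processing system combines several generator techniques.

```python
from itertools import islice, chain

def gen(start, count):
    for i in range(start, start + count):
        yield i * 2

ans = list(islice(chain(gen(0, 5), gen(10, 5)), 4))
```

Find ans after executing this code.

Step 1: gen(0, 5) yields [0, 2, 4, 6, 8].
Step 2: gen(10, 5) yields [20, 22, 24, 26, 28].
Step 3: chain concatenates: [0, 2, 4, 6, 8, 20, 22, 24, 26, 28].
Step 4: islice takes first 4: [0, 2, 4, 6].
Therefore ans = [0, 2, 4, 6].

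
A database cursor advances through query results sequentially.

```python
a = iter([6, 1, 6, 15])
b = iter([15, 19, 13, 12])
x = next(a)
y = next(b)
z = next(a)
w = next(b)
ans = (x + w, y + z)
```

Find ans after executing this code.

Step 1: a iterates [6, 1, 6, 15], b iterates [15, 19, 13, 12].
Step 2: x = next(a) = 6, y = next(b) = 15.
Step 3: z = next(a) = 1, w = next(b) = 19.
Step 4: ans = (6 + 19, 15 + 1) = (25, 16).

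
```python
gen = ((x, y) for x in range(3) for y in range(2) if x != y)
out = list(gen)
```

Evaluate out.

Step 1: Nested generator over range(3) x range(2) where x != y:
  (0, 0): excluded (x == y)
  (0, 1): included
  (1, 0): included
  (1, 1): excluded (x == y)
  (2, 0): included
  (2, 1): included
Therefore out = [(0, 1), (1, 0), (2, 0), (2, 1)].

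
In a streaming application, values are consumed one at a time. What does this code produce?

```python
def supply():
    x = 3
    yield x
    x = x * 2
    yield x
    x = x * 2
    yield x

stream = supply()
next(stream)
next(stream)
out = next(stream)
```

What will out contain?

Step 1: Trace through generator execution:
  Yield 1: x starts at 3, yield 3
  Yield 2: x = 3 * 2 = 6, yield 6
  Yield 3: x = 6 * 2 = 12, yield 12
Step 2: First next() gets 3, second next() gets the second value, third next() yields 12.
Therefore out = 12.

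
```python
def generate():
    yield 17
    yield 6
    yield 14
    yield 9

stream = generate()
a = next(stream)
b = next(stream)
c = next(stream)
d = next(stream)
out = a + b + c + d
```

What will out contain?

Step 1: Create generator and consume all values:
  a = next(stream) = 17
  b = next(stream) = 6
  c = next(stream) = 14
  d = next(stream) = 9
Step 2: out = 17 + 6 + 14 + 9 = 46.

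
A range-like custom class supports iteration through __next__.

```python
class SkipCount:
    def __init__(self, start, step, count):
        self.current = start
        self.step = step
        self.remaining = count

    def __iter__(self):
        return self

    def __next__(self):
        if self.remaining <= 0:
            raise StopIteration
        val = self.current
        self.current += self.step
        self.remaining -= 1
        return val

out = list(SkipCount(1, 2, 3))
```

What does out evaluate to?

Step 1: SkipCount starts at 1, increments by 2, for 3 steps:
  Yield 1, then current += 2
  Yield 3, then current += 2
  Yield 5, then current += 2
Therefore out = [1, 3, 5].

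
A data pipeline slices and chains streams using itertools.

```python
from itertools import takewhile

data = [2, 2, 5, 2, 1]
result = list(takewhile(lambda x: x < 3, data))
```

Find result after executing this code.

Step 1: takewhile stops at first element >= 3:
  2 < 3: take
  2 < 3: take
  5 >= 3: stop
Therefore result = [2, 2].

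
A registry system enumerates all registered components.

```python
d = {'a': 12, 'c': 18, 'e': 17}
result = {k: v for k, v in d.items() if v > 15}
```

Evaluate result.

Step 1: Filter items where value > 15:
  'a': 12 <= 15: removed
  'c': 18 > 15: kept
  'e': 17 > 15: kept
Therefore result = {'c': 18, 'e': 17}.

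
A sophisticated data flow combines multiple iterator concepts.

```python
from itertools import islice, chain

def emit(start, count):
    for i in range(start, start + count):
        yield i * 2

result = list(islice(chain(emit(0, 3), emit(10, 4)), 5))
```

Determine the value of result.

Step 1: emit(0, 3) yields [0, 2, 4].
Step 2: emit(10, 4) yields [20, 22, 24, 26].
Step 3: chain concatenates: [0, 2, 4, 20, 22, 24, 26].
Step 4: islice takes first 5: [0, 2, 4, 20, 22].
Therefore result = [0, 2, 4, 20, 22].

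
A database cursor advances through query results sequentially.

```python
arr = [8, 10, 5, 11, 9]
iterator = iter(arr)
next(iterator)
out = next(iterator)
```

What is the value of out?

Step 1: Create iterator over [8, 10, 5, 11, 9].
Step 2: next() consumes 8.
Step 3: next() returns 10.
Therefore out = 10.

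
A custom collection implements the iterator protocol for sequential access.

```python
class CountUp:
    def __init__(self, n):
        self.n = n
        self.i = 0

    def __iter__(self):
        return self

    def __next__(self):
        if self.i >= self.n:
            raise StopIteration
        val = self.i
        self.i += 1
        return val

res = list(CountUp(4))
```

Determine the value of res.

Step 1: CountUp(4) creates an iterator counting 0 to 3.
Step 2: list() consumes all values: [0, 1, 2, 3].
Therefore res = [0, 1, 2, 3].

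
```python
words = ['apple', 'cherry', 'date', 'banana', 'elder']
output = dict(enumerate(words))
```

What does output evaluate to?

Step 1: enumerate pairs indices with words:
  0 -> 'apple'
  1 -> 'cherry'
  2 -> 'date'
  3 -> 'banana'
  4 -> 'elder'
Therefore output = {0: 'apple', 1: 'cherry', 2: 'date', 3: 'banana', 4: 'elder'}.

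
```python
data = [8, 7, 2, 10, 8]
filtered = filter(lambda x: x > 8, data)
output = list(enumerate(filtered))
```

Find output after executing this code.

Step 1: Filter [8, 7, 2, 10, 8] for > 8: [10].
Step 2: enumerate re-indexes from 0: [(0, 10)].
Therefore output = [(0, 10)].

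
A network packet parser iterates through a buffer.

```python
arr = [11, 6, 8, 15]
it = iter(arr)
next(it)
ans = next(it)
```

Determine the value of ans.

Step 1: Create iterator over [11, 6, 8, 15].
Step 2: next() consumes 11.
Step 3: next() returns 6.
Therefore ans = 6.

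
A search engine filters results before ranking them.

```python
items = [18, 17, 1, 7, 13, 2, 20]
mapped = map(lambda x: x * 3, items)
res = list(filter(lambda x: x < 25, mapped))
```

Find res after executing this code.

Step 1: Map x * 3:
  18 -> 54
  17 -> 51
  1 -> 3
  7 -> 21
  13 -> 39
  2 -> 6
  20 -> 60
Step 2: Filter for < 25:
  54: removed
  51: removed
  3: kept
  21: kept
  39: removed
  6: kept
  60: removed
Therefore res = [3, 21, 6].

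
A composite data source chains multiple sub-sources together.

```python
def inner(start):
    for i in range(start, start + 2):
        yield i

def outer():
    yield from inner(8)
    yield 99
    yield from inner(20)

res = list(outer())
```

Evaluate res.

Step 1: outer() delegates to inner(8):
  yield 8
  yield 9
Step 2: yield 99
Step 3: Delegates to inner(20):
  yield 20
  yield 21
Therefore res = [8, 9, 99, 20, 21].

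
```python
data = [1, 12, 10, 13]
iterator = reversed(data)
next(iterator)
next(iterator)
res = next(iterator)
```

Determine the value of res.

Step 1: reversed([1, 12, 10, 13]) gives iterator: [13, 10, 12, 1].
Step 2: First next() = 13, second next() = 10.
Step 3: Third next() = 12.
Therefore res = 12.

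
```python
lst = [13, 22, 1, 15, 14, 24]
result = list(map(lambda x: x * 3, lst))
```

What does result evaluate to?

Step 1: Apply lambda x: x * 3 to each element:
  13 -> 39
  22 -> 66
  1 -> 3
  15 -> 45
  14 -> 42
  24 -> 72
Therefore result = [39, 66, 3, 45, 42, 72].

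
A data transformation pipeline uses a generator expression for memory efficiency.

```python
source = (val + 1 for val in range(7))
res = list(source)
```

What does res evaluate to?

Step 1: For each val in range(7), compute val+1:
  val=0: 0+1 = 1
  val=1: 1+1 = 2
  val=2: 2+1 = 3
  val=3: 3+1 = 4
  val=4: 4+1 = 5
  val=5: 5+1 = 6
  val=6: 6+1 = 7
Therefore res = [1, 2, 3, 4, 5, 6, 7].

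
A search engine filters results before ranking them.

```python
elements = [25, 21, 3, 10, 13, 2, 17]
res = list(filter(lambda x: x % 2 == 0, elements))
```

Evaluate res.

Step 1: Filter elements divisible by 2:
  25 % 2 = 1: removed
  21 % 2 = 1: removed
  3 % 2 = 1: removed
  10 % 2 = 0: kept
  13 % 2 = 1: removed
  2 % 2 = 0: kept
  17 % 2 = 1: removed
Therefore res = [10, 2].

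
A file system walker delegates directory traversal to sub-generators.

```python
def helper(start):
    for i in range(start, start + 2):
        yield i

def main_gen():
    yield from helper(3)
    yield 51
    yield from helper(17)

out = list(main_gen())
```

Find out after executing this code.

Step 1: main_gen() delegates to helper(3):
  yield 3
  yield 4
Step 2: yield 51
Step 3: Delegates to helper(17):
  yield 17
  yield 18
Therefore out = [3, 4, 51, 17, 18].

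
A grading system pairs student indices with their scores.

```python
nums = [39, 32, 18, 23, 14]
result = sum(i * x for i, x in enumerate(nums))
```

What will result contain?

Step 1: Compute i * x for each (i, x) in enumerate([39, 32, 18, 23, 14]):
  i=0, x=39: 0*39 = 0
  i=1, x=32: 1*32 = 32
  i=2, x=18: 2*18 = 36
  i=3, x=23: 3*23 = 69
  i=4, x=14: 4*14 = 56
Step 2: sum = 0 + 32 + 36 + 69 + 56 = 193.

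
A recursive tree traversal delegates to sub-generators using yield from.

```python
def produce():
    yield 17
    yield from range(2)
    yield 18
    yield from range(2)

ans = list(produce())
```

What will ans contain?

Step 1: Trace yields in order:
  yield 17
  yield 0
  yield 1
  yield 18
  yield 0
  yield 1
Therefore ans = [17, 0, 1, 18, 0, 1].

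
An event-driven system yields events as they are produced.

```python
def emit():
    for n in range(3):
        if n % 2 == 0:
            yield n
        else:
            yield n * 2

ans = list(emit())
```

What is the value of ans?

Step 1: For each n in range(3), yield n if even, else n*2:
  n=0 (even): yield 0
  n=1 (odd): yield 1*2 = 2
  n=2 (even): yield 2
Therefore ans = [0, 2, 2].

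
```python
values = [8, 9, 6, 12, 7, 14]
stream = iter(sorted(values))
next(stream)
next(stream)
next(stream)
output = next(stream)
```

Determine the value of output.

Step 1: sorted([8, 9, 6, 12, 7, 14]) = [6, 7, 8, 9, 12, 14].
Step 2: Create iterator and skip 3 elements.
Step 3: next() returns 9.
Therefore output = 9.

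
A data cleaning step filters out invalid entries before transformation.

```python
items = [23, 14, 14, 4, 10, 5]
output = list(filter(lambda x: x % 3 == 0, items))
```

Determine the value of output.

Step 1: Filter elements divisible by 3:
  23 % 3 = 2: removed
  14 % 3 = 2: removed
  14 % 3 = 2: removed
  4 % 3 = 1: removed
  10 % 3 = 1: removed
  5 % 3 = 2: removed
Therefore output = [].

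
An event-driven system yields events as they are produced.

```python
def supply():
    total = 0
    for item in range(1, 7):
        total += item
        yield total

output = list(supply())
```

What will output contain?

Step 1: Generator accumulates running sum:
  item=1: total = 1, yield 1
  item=2: total = 3, yield 3
  item=3: total = 6, yield 6
  item=4: total = 10, yield 10
  item=5: total = 15, yield 15
  item=6: total = 21, yield 21
Therefore output = [1, 3, 6, 10, 15, 21].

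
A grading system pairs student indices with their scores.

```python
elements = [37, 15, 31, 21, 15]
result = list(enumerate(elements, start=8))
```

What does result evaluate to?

Step 1: enumerate with start=8:
  (8, 37)
  (9, 15)
  (10, 31)
  (11, 21)
  (12, 15)
Therefore result = [(8, 37), (9, 15), (10, 31), (11, 21), (12, 15)].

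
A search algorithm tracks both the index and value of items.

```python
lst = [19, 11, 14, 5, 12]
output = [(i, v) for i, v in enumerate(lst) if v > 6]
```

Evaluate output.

Step 1: Filter enumerate([19, 11, 14, 5, 12]) keeping v > 6:
  (0, 19): 19 > 6, included
  (1, 11): 11 > 6, included
  (2, 14): 14 > 6, included
  (3, 5): 5 <= 6, excluded
  (4, 12): 12 > 6, included
Therefore output = [(0, 19), (1, 11), (2, 14), (4, 12)].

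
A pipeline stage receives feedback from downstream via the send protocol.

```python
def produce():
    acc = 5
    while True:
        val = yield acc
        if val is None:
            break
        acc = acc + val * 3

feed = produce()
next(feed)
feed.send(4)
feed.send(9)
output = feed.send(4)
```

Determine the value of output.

Step 1: next() -> yield acc=5.
Step 2: send(4) -> val=4, acc = 5 + 4*3 = 17, yield 17.
Step 3: send(9) -> val=9, acc = 17 + 9*3 = 44, yield 44.
Step 4: send(4) -> val=4, acc = 44 + 4*3 = 56, yield 56.
Therefore output = 56.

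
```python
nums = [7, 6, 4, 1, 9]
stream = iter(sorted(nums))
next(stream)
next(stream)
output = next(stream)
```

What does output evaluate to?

Step 1: sorted([7, 6, 4, 1, 9]) = [1, 4, 6, 7, 9].
Step 2: Create iterator and skip 2 elements.
Step 3: next() returns 6.
Therefore output = 6.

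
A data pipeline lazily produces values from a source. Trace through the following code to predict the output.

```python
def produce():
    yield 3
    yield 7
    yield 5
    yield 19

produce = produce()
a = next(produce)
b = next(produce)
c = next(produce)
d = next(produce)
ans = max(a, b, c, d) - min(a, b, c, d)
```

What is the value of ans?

Step 1: Create generator and consume all values:
  a = next(produce) = 3
  b = next(produce) = 7
  c = next(produce) = 5
  d = next(produce) = 19
Step 2: max = 19, min = 3, ans = 19 - 3 = 16.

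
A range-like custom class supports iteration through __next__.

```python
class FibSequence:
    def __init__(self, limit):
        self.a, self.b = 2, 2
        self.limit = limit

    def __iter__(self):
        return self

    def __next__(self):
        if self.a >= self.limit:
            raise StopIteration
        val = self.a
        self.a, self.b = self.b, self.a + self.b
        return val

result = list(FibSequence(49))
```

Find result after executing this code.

Step 1: Fibonacci-like sequence (a=2, b=2) until >= 49:
  Yield 2, then a,b = 2,4
  Yield 2, then a,b = 4,6
  Yield 4, then a,b = 6,10
  Yield 6, then a,b = 10,16
  Yield 10, then a,b = 16,26
  Yield 16, then a,b = 26,42
  Yield 26, then a,b = 42,68
  Yield 42, then a,b = 68,110
Step 2: 68 >= 49, stop.
Therefore result = [2, 2, 4, 6, 10, 16, 26, 42].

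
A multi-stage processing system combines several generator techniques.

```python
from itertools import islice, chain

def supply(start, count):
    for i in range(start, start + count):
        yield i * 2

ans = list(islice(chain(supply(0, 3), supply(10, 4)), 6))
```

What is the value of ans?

Step 1: supply(0, 3) yields [0, 2, 4].
Step 2: supply(10, 4) yields [20, 22, 24, 26].
Step 3: chain concatenates: [0, 2, 4, 20, 22, 24, 26].
Step 4: islice takes first 6: [0, 2, 4, 20, 22, 24].
Therefore ans = [0, 2, 4, 20, 22, 24].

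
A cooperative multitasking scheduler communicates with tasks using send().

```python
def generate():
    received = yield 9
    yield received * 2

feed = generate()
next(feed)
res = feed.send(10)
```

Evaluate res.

Step 1: next(feed) advances to first yield, producing 9.
Step 2: send(10) resumes, received = 10.
Step 3: yield received * 2 = 10 * 2 = 20.
Therefore res = 20.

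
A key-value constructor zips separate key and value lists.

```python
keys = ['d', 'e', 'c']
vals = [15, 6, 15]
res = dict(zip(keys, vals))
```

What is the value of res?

Step 1: zip pairs keys with values:
  'd' -> 15
  'e' -> 6
  'c' -> 15
Therefore res = {'d': 15, 'e': 6, 'c': 15}.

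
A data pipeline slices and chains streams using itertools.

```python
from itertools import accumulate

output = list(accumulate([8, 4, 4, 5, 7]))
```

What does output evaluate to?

Step 1: accumulate computes running sums:
  + 8 = 8
  + 4 = 12
  + 4 = 16
  + 5 = 21
  + 7 = 28
Therefore output = [8, 12, 16, 21, 28].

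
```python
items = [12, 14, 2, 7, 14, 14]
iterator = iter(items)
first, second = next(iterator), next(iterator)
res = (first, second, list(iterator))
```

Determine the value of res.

Step 1: Create iterator over [12, 14, 2, 7, 14, 14].
Step 2: first = 12, second = 14.
Step 3: Remaining elements: [2, 7, 14, 14].
Therefore res = (12, 14, [2, 7, 14, 14]).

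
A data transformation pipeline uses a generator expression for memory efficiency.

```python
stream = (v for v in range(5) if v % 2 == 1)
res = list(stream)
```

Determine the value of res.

Step 1: Filter range(5) keeping only odd values:
  v=0: even, excluded
  v=1: odd, included
  v=2: even, excluded
  v=3: odd, included
  v=4: even, excluded
Therefore res = [1, 3].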